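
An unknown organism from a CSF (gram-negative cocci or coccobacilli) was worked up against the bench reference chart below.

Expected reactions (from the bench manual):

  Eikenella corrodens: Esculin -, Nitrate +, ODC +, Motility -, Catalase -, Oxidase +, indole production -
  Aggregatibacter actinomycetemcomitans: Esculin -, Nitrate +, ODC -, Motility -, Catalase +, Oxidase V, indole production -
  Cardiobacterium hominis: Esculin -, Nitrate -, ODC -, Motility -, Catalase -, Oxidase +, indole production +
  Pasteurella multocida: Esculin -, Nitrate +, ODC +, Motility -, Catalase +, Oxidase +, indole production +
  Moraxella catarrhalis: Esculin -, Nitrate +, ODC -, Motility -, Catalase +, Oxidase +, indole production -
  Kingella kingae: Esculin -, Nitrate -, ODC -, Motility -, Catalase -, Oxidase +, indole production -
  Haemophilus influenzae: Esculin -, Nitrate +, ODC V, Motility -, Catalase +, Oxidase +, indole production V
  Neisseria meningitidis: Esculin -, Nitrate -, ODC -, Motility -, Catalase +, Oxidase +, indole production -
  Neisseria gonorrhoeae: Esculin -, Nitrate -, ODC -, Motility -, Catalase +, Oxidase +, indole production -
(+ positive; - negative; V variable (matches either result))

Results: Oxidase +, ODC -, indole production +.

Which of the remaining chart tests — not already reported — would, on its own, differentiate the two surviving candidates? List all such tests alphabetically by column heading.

Catalase, Nitrate

ODC -: excludes Eikenella corrodens, Pasteurella multocida — 7 left.
indole production +: excludes 5 organisms — 2 left.
Oxidase +: all 2 remaining candidates are consistent.
Two candidates remain: Cardiobacterium hominis and Haemophilus influenzae.
  Esculin: - vs - — same for both, does not separate.
  Nitrate: Cardiobacterium hominis -, Haemophilus influenzae + — discriminates.
  Motility: - vs - — same for both, does not separate.
  Catalase: Cardiobacterium hominis -, Haemophilus influenzae + — discriminates.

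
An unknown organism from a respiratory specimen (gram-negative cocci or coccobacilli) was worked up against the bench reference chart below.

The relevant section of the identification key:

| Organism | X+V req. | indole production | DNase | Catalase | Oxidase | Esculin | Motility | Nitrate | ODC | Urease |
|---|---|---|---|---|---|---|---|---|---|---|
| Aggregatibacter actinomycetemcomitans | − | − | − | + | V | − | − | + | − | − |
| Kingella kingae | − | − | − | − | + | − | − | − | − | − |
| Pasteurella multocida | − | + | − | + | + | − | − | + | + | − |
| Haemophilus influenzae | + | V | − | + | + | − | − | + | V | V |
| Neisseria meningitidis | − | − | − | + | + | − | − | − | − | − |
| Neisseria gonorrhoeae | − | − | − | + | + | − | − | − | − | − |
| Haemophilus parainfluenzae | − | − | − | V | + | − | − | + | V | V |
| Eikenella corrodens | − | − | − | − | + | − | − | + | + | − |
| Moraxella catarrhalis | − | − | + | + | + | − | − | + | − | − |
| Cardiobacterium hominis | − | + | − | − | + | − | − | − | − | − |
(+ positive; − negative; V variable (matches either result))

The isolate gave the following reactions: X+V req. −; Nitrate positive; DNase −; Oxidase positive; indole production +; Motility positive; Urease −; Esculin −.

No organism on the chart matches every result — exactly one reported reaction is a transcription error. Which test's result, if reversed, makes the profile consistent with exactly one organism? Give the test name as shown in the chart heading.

As reported, no row in the chart matches all 8 reactions.
Reversing indole production → still no organism matches.
Reversing DNase → still no organism matches.
Reversing X+V req. → still no organism matches.
Reversing Motility (to −) → unique match: Pasteurella multocida.
Reversing Oxidase → still no organism matches.
Reversing Esculin → still no organism matches.
Reversing Urease → still no organism matches.
Reversing Nitrate → still no organism matches.

Motility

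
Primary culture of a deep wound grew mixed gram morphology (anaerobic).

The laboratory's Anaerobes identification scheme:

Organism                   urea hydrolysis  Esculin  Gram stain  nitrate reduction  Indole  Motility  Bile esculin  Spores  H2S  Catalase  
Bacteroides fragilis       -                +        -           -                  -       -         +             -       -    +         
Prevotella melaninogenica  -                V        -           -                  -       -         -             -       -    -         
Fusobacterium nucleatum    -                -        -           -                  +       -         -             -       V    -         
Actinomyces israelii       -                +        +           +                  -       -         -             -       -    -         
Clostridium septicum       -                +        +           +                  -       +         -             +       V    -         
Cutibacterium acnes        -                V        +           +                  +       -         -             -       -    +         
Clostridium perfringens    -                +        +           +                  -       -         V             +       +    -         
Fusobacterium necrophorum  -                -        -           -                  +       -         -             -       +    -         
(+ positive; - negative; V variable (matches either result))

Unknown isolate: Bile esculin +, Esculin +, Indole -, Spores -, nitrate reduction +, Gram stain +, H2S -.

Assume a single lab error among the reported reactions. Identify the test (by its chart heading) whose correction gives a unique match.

As reported, no row in the chart matches all 7 reactions.
Reversing H2S → still no organism matches.
Reversing Spores → still no organism matches.
Reversing Indole → still no organism matches.
Reversing Bile esculin (to -) → unique match: Actinomyces israelii.
Reversing Esculin → still no organism matches.
Reversing nitrate reduction → still no organism matches.
Reversing Gram stain → still no organism matches.

Bile esculin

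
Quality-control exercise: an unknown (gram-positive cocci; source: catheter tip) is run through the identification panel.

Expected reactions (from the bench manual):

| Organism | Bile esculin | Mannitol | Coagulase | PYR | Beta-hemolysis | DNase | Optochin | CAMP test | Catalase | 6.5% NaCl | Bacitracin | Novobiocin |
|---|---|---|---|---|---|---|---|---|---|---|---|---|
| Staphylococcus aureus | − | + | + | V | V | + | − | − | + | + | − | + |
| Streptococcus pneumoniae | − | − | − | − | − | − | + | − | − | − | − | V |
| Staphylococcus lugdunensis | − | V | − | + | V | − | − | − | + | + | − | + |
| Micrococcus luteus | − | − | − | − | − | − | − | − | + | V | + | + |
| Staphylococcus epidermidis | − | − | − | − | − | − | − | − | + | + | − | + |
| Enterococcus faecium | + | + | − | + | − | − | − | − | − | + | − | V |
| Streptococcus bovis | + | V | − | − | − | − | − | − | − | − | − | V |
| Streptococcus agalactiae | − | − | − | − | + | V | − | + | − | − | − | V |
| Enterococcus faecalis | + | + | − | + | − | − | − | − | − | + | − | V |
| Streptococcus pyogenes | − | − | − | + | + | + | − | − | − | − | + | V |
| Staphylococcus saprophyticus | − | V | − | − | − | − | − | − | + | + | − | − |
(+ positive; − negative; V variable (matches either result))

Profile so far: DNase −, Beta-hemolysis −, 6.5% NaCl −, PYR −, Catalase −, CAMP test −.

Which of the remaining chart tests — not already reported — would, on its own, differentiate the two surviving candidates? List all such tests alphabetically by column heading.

6.5% NaCl −: excludes 6 organisms — 5 left.
DNase −: excludes Streptococcus pyogenes — 4 left.
Beta-hemolysis −: excludes Streptococcus agalactiae — 3 left.
CAMP test −: all 3 remaining candidates are consistent.
PYR −: all 3 remaining candidates are consistent.
Catalase −: excludes Micrococcus luteus — 2 left.
Two candidates remain: Streptococcus bovis and Streptococcus pneumoniae.
  Bile esculin: Streptococcus bovis +, Streptococcus pneumoniae − — discriminates.
  Mannitol: V vs − — variable for at least one, does not separate.
  Coagulase: − vs − — same for both, does not separate.
  Optochin: Streptococcus bovis −, Streptococcus pneumoniae + — discriminates.
  Bacitracin: − vs − — same for both, does not separate.
  Novobiocin: V vs V — variable for at least one, does not separate.

Bile esculin, Optochin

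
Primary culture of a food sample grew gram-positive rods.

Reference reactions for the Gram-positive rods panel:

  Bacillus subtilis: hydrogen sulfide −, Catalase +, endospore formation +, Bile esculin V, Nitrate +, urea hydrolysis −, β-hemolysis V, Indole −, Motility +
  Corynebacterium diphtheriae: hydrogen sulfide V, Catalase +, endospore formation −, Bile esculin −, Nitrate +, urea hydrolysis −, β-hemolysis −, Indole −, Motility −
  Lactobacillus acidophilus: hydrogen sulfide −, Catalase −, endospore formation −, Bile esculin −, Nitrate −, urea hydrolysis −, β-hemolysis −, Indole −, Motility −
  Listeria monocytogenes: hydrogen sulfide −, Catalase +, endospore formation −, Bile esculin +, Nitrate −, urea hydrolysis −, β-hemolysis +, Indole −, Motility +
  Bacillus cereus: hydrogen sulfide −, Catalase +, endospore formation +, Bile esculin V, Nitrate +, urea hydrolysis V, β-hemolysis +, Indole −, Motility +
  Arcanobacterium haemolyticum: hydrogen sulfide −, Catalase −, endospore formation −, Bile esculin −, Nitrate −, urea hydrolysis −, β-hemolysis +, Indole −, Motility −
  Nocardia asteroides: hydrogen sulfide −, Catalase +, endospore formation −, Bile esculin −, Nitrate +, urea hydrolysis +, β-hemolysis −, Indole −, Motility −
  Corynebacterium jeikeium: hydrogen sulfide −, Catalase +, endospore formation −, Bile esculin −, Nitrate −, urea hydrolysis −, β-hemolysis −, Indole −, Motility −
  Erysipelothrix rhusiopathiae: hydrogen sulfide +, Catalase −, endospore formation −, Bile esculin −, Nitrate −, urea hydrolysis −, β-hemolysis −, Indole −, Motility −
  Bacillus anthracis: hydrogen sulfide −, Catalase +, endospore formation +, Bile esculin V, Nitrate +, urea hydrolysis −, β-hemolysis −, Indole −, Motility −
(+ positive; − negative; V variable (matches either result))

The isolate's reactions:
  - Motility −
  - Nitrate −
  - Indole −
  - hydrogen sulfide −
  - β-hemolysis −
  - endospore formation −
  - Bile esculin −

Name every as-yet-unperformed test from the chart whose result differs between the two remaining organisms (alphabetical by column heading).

Catalase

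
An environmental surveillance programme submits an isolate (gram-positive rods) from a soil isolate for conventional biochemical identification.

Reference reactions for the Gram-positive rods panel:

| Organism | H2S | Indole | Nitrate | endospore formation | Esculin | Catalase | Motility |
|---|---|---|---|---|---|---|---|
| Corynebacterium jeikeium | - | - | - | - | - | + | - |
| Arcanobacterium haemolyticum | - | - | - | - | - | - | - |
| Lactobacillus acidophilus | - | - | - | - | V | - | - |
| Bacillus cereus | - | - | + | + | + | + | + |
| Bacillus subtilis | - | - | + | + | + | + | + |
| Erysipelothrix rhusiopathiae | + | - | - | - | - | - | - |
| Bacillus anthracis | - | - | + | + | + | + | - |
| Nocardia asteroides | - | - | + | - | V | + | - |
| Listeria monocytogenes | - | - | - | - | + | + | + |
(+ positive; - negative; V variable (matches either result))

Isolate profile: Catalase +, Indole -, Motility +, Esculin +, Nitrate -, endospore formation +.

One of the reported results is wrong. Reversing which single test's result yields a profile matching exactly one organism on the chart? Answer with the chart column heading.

endospore formation

As reported, no row in the chart matches all 6 reactions.
Reversing Catalase → still no organism matches.
Reversing Nitrate → 2 organisms match (not unique).
Reversing Indole → still no organism matches.
Reversing endospore formation (to -) → unique match: Listeria monocytogenes.
Reversing Motility → still no organism matches.
Reversing Esculin → still no organism matches.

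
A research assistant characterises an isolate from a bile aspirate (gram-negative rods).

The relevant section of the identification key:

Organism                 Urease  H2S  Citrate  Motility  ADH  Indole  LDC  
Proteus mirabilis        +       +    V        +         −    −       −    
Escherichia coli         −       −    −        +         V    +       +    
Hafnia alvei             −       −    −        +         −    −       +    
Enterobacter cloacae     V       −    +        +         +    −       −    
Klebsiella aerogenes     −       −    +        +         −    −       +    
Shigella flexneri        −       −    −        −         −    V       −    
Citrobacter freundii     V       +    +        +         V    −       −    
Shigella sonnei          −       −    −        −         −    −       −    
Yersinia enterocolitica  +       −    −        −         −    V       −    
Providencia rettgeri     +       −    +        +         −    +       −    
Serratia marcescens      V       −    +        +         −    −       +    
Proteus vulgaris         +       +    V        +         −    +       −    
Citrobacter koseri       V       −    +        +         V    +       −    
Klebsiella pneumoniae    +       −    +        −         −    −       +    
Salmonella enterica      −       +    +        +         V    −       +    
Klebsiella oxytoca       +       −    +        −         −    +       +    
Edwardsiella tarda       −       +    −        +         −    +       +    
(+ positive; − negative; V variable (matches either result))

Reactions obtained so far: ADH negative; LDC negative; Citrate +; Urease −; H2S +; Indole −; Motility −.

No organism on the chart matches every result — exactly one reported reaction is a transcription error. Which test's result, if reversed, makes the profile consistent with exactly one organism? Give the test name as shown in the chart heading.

As reported, no row in the chart matches all 7 reactions.
Reversing Urease → still no organism matches.
Reversing LDC → still no organism matches.
Reversing ADH → still no organism matches.
Reversing Citrate → still no organism matches.
Reversing Indole → still no organism matches.
Reversing H2S → still no organism matches.
Reversing Motility (to +) → unique match: Citrobacter freundii.

Motility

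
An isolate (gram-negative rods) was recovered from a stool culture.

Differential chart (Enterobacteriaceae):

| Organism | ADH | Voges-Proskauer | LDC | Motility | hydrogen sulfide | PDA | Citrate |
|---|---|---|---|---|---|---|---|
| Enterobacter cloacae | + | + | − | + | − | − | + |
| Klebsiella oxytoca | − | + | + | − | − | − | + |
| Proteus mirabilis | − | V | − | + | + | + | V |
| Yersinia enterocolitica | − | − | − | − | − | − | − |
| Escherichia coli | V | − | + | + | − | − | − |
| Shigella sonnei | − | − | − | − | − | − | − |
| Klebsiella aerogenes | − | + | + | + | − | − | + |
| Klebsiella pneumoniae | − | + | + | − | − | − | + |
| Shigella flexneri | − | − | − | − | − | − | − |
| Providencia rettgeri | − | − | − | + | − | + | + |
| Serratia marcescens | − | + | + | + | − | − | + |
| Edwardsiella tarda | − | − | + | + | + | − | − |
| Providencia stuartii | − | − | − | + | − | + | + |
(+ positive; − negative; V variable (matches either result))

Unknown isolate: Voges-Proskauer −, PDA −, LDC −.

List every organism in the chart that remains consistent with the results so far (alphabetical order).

Voges-Proskauer −: excludes 5 organisms — 8 left.
PDA −: excludes Proteus mirabilis, Providencia rettgeri, Providencia stuartii — 5 left.
LDC −: excludes Escherichia coli, Edwardsiella tarda — 3 left.

Shigella flexneri, Shigella sonnei, Yersinia enterocolitica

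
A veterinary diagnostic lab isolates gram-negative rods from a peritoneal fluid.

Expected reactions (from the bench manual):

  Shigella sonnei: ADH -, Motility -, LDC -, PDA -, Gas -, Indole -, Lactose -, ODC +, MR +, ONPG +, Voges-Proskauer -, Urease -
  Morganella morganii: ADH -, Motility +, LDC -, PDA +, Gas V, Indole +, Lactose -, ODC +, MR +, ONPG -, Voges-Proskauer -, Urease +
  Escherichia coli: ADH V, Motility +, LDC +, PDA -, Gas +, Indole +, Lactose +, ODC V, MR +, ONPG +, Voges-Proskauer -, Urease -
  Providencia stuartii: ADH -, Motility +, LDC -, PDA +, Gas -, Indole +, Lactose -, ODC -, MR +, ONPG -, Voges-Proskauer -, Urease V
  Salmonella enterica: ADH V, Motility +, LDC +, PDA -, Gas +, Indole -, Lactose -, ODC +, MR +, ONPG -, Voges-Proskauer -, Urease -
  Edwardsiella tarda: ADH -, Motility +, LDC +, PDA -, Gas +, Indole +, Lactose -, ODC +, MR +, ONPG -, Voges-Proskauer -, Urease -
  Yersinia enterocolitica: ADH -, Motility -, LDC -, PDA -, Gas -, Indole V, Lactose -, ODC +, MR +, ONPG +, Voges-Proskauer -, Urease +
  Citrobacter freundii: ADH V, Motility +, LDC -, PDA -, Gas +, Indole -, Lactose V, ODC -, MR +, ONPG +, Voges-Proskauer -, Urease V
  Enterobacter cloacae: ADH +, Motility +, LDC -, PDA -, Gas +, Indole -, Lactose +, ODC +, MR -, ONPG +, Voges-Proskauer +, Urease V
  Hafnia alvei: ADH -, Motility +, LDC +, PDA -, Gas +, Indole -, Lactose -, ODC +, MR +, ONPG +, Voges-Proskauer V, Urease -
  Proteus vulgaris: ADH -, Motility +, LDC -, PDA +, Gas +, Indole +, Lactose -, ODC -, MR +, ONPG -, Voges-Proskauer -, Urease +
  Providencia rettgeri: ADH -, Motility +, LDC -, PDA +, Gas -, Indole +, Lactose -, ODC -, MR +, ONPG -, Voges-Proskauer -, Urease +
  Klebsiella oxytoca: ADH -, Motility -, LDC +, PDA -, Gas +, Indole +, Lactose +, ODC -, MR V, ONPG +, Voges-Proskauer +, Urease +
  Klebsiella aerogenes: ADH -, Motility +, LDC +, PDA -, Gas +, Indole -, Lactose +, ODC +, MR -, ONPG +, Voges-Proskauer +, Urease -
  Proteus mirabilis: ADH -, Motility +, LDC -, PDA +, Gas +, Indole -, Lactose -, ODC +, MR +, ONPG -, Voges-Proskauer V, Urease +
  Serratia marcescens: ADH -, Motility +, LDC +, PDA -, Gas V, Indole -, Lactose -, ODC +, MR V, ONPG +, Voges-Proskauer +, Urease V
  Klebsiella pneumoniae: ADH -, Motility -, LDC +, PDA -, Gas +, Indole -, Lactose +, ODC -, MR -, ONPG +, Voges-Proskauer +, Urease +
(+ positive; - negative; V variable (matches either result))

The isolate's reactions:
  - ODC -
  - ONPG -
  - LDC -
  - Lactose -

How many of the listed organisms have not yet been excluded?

Lactose -: excludes 5 organisms — 12 left.
LDC -: excludes Salmonella enterica, Edwardsiella tarda, Hafnia alvei, Serratia marcescens — 8 left.
ODC -: excludes Shigella sonnei, Morganella morganii, Yersinia enterocolitica, Proteus mirabilis — 4 left.
ONPG -: excludes Citrobacter freundii — 3 left.
Still consistent: Proteus vulgaris, Providencia rettgeri, Providencia stuartii.

3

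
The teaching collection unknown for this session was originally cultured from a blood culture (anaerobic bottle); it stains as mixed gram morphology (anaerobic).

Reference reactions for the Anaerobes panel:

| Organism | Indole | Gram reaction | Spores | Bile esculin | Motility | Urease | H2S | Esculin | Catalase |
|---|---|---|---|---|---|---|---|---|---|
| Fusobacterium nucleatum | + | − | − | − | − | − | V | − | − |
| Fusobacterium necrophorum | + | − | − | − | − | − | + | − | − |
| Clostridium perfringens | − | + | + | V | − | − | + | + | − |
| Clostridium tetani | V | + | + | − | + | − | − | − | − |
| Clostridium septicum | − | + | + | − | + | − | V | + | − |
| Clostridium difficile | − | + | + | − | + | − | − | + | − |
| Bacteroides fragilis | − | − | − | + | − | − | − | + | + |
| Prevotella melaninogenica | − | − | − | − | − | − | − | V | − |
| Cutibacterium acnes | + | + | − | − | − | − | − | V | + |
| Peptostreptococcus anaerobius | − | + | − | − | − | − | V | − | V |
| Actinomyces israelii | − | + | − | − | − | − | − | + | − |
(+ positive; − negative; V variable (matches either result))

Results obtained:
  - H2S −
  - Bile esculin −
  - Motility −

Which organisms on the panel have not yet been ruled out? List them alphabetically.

Actinomyces israelii, Cutibacterium acnes, Fusobacterium nucleatum, Peptostreptococcus anaerobius, Prevotella melaninogenica

Bile esculin −: excludes Bacteroides fragilis — 10 left.
Motility −: excludes Clostridium tetani, Clostridium septicum, Clostridium difficile — 7 left.
H2S −: excludes Fusobacterium necrophorum, Clostridium perfringens — 5 left.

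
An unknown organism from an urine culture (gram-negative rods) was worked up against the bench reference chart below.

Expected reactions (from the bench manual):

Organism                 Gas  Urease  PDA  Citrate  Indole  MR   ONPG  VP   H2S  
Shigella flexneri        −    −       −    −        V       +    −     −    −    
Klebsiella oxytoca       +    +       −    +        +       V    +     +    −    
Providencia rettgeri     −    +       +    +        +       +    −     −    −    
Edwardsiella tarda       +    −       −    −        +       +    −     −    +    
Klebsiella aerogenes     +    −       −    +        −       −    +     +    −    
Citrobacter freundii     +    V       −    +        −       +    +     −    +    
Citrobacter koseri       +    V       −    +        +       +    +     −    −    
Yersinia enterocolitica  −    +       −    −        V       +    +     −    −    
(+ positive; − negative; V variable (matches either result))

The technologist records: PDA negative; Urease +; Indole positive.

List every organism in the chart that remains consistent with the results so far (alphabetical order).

Indole +: excludes Klebsiella aerogenes, Citrobacter freundii — 6 left.
Urease +: excludes Shigella flexneri, Edwardsiella tarda — 4 left.
PDA −: excludes Providencia rettgeri — 3 left.

Citrobacter koseri, Klebsiella oxytoca, Yersinia enterocolitica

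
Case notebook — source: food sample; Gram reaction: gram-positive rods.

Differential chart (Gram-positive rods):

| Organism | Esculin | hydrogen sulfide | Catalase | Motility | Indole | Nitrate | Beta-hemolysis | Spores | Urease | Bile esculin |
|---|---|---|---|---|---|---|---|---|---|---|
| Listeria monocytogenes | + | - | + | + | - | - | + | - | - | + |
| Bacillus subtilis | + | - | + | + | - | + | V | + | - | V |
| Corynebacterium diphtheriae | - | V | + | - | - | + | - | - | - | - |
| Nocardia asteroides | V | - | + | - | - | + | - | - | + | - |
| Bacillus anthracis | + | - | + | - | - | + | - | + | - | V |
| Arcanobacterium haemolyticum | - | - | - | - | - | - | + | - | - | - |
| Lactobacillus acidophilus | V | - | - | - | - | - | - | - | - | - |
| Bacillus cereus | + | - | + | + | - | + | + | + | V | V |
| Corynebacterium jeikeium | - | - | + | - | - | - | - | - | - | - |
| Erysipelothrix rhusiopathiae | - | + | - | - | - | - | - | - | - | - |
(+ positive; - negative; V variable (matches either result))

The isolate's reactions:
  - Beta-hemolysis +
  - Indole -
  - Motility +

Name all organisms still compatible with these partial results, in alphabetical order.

Bacillus cereus, Bacillus subtilis, Listeria monocytogenes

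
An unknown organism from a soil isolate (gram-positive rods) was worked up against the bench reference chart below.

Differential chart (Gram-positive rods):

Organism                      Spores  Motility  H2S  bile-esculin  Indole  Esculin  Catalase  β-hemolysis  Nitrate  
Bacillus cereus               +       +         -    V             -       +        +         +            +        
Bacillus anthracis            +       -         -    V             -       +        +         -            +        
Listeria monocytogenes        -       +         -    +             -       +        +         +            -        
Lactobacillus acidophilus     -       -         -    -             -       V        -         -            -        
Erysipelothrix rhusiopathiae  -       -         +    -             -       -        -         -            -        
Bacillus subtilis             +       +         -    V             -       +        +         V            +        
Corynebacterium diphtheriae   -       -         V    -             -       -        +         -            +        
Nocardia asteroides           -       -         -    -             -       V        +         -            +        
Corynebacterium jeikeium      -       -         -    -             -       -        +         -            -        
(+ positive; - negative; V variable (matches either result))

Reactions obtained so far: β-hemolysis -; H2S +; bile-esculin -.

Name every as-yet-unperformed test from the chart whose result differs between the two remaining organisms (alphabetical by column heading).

Catalase, Nitrate

β-hemolysis -: excludes Bacillus cereus, Listeria monocytogenes — 7 left.
H2S +: excludes 5 organisms — 2 left.
bile-esculin -: all 2 remaining candidates are consistent.
Two candidates remain: Corynebacterium diphtheriae and Erysipelothrix rhusiopathiae.
  Spores: - vs - — same for both, does not separate.
  Motility: - vs - — same for both, does not separate.
  Indole: - vs - — same for both, does not separate.
  Esculin: - vs - — same for both, does not separate.
  Catalase: Corynebacterium diphtheriae +, Erysipelothrix rhusiopathiae - — discriminates.
  Nitrate: Corynebacterium diphtheriae +, Erysipelothrix rhusiopathiae - — discriminates.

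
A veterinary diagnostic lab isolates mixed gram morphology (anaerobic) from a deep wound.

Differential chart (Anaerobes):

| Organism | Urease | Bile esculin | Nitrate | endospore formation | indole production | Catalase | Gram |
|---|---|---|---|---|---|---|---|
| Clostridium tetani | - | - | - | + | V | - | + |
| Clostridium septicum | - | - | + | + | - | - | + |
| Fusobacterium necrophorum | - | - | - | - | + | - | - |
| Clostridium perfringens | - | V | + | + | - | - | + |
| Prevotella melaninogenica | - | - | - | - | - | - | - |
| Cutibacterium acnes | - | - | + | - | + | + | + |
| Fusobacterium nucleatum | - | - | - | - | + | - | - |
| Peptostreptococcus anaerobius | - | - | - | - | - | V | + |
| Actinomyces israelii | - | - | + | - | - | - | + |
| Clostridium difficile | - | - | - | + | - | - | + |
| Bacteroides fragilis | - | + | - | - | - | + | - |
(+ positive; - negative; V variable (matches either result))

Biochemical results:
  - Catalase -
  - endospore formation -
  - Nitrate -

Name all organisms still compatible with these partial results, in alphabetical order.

endospore formation -: excludes Clostridium tetani, Clostridium septicum, Clostridium perfringens, Clostridium difficile — 7 left.
Nitrate -: excludes Cutibacterium acnes, Actinomyces israelii — 5 left.
Catalase -: excludes Bacteroides fragilis — 4 left.

Fusobacterium necrophorum, Fusobacterium nucleatum, Peptostreptococcus anaerobius, Prevotella melaninogenica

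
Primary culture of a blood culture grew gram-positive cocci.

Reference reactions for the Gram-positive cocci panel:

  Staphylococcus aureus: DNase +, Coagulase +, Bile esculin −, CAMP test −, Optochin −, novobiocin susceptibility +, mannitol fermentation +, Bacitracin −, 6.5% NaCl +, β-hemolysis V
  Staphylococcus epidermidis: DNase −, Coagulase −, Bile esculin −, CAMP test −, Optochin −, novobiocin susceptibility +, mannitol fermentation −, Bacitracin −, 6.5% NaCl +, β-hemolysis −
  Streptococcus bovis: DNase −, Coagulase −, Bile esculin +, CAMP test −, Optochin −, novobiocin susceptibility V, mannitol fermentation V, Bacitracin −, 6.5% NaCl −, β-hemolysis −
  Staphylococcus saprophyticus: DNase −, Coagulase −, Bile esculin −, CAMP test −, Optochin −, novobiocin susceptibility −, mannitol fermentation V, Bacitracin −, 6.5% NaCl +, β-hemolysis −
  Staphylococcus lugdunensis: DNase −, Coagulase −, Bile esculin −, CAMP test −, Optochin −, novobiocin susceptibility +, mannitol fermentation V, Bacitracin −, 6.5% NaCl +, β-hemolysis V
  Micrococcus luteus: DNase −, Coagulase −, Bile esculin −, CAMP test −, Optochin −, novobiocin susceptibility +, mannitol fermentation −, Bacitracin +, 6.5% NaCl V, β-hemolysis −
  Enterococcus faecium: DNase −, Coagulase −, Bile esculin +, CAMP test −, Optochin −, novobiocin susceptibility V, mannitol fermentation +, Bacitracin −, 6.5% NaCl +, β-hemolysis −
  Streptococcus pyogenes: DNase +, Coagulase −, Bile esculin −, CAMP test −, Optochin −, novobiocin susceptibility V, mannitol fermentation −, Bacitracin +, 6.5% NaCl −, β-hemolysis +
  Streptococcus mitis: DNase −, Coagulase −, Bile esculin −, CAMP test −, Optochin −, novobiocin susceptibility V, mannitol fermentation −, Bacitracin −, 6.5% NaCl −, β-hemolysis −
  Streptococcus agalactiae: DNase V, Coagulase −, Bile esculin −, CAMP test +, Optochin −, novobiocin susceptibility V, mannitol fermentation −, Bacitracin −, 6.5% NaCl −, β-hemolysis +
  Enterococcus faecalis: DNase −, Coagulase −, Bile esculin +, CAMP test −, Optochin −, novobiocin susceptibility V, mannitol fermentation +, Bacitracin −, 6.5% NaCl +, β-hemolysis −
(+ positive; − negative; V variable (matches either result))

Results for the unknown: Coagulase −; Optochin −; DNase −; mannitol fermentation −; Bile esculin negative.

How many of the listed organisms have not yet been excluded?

Bile esculin −: excludes Streptococcus bovis, Enterococcus faecium, Enterococcus faecalis — 8 left.
Optochin −: all 8 remaining candidates are consistent.
Coagulase −: excludes Staphylococcus aureus — 7 left.
mannitol fermentation −: all 7 remaining candidates are consistent.
DNase −: excludes Streptococcus pyogenes — 6 left.
Still consistent: Micrococcus luteus, Staphylococcus epidermidis, Staphylococcus lugdunensis, Staphylococcus saprophyticus, Streptococcus agalactiae, Streptococcus mitis.

6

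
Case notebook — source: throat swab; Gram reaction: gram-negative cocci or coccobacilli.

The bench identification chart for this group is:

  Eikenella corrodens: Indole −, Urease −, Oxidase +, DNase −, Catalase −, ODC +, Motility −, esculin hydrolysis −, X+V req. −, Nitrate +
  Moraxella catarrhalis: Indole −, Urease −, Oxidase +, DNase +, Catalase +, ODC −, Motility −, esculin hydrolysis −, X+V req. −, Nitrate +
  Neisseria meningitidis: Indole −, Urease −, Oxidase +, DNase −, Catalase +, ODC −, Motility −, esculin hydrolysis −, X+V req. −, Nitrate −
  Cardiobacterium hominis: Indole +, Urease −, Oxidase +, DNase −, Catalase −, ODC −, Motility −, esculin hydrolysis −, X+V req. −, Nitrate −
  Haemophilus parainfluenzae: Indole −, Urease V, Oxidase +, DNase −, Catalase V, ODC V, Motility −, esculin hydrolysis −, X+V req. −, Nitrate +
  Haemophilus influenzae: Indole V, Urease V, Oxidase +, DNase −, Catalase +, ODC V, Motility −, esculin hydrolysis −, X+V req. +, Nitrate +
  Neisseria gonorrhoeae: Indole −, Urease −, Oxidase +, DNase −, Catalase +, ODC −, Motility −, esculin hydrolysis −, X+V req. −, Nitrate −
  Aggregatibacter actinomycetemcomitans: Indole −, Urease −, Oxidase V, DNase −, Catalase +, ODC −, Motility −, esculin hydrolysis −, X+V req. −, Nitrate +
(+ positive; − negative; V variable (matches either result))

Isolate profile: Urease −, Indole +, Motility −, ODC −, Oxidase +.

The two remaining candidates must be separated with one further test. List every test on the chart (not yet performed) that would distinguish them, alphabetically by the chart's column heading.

ODC −: excludes Eikenella corrodens — 7 left.
Oxidase +: all 7 remaining candidates are consistent.
Urease −: all 7 remaining candidates are consistent.
Motility −: all 7 remaining candidates are consistent.
Indole +: excludes 5 organisms — 2 left.
Two candidates remain: Cardiobacterium hominis and Haemophilus influenzae.
  DNase: − vs − — same for both, does not separate.
  Catalase: Cardiobacterium hominis −, Haemophilus influenzae + — discriminates.
  esculin hydrolysis: − vs − — same for both, does not separate.
  X+V req.: Cardiobacterium hominis −, Haemophilus influenzae + — discriminates.
  Nitrate: Cardiobacterium hominis −, Haemophilus influenzae + — discriminates.

Catalase, Nitrate, X+V req.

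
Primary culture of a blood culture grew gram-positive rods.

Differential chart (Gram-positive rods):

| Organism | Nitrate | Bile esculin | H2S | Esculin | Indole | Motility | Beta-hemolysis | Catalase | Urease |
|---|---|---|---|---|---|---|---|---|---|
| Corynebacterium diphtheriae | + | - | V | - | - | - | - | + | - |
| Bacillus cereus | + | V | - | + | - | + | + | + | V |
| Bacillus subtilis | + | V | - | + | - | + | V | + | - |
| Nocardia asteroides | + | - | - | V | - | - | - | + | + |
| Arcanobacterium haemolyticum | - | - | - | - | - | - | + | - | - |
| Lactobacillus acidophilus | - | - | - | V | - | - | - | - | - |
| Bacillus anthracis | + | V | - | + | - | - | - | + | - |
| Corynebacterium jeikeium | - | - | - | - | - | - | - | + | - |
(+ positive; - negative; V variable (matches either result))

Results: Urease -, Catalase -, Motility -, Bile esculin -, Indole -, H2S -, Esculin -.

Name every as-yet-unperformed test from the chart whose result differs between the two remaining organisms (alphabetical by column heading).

Beta-hemolysis

H2S -: all 8 remaining candidates are consistent.
Indole -: all 8 remaining candidates are consistent.
Urease -: excludes Nocardia asteroides — 7 left.
Motility -: excludes Bacillus cereus, Bacillus subtilis — 5 left.
Bile esculin -: all 5 remaining candidates are consistent.
Esculin -: excludes Bacillus anthracis — 4 left.
Catalase -: excludes Corynebacterium diphtheriae, Corynebacterium jeikeium — 2 left.
Two candidates remain: Arcanobacterium haemolyticum and Lactobacillus acidophilus.
  Nitrate: - vs - — same for both, does not separate.
  Beta-hemolysis: Arcanobacterium haemolyticum +, Lactobacillus acidophilus - — discriminates.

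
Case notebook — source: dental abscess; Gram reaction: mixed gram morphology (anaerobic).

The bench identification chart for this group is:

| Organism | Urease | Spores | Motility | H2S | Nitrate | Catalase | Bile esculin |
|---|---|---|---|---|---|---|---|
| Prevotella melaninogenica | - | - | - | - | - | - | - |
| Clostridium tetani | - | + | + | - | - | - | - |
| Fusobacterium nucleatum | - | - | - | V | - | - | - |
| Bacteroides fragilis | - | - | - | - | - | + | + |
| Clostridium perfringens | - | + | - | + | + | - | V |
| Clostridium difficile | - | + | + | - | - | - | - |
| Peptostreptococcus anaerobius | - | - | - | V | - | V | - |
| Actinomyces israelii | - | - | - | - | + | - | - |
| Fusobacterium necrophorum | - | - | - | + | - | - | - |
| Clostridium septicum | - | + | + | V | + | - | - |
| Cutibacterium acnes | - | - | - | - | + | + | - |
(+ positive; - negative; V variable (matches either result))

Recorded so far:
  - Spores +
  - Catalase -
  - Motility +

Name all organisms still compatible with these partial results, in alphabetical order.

Clostridium difficile, Clostridium septicum, Clostridium tetani

Motility +: excludes 8 organisms — 3 left.
Catalase -: all 3 remaining candidates are consistent.
Spores +: all 3 remaining candidates are consistent.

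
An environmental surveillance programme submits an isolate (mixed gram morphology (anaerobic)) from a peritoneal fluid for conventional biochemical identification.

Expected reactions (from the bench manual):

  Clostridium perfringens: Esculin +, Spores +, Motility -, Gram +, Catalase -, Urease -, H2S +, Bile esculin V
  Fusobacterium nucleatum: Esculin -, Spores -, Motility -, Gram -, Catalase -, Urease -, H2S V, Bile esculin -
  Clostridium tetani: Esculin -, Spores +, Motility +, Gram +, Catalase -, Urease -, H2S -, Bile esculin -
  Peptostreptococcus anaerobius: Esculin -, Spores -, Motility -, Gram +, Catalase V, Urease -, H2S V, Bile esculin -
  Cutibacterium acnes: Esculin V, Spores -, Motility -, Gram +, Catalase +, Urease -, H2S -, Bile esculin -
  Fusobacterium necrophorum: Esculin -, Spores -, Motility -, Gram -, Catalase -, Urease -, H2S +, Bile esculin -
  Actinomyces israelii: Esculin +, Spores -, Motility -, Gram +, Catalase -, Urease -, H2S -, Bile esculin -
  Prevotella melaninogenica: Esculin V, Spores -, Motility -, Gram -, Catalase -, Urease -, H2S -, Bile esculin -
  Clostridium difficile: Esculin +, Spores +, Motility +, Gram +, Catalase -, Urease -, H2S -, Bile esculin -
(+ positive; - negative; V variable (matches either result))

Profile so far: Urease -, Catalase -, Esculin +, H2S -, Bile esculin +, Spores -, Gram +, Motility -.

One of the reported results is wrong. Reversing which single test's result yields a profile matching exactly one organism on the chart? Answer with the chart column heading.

As reported, no row in the chart matches all 8 reactions.
Reversing H2S → still no organism matches.
Reversing Catalase → still no organism matches.
Reversing Spores → still no organism matches.
Reversing Urease → still no organism matches.
Reversing Esculin → still no organism matches.
Reversing Motility → still no organism matches.
Reversing Bile esculin (to -) → unique match: Actinomyces israelii.
Reversing Gram → still no organism matches.

Bile esculin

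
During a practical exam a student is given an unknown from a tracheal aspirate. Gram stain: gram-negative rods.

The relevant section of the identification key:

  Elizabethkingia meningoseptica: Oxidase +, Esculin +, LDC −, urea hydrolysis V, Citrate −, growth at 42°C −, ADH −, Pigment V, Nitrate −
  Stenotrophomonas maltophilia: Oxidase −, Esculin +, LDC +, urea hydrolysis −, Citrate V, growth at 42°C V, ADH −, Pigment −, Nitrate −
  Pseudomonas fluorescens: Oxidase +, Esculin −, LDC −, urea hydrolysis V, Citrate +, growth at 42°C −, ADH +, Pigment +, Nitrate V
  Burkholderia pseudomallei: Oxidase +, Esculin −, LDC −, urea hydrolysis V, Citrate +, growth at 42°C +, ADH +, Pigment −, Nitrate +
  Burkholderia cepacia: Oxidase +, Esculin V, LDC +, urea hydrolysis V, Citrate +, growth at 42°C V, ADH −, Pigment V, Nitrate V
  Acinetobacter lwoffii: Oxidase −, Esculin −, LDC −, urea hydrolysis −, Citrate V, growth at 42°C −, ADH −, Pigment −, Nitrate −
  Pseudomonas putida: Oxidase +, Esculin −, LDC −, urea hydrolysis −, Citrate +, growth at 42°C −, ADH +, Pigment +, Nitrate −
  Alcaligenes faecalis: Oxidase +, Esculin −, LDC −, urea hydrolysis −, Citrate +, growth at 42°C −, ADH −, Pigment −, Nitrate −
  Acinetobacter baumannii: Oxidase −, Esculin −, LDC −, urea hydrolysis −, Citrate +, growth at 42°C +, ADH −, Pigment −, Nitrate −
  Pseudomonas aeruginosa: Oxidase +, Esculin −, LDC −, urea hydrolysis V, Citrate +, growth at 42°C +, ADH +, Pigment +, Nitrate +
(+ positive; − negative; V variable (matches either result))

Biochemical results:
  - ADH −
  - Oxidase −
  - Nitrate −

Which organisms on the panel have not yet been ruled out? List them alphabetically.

Nitrate −: excludes Burkholderia pseudomallei, Pseudomonas aeruginosa — 8 left.
ADH −: excludes Pseudomonas fluorescens, Pseudomonas putida — 6 left.
Oxidase −: excludes Elizabethkingia meningoseptica, Burkholderia cepacia, Alcaligenes faecalis — 3 left.

Acinetobacter baumannii, Acinetobacter lwoffii, Stenotrophomonas maltophilia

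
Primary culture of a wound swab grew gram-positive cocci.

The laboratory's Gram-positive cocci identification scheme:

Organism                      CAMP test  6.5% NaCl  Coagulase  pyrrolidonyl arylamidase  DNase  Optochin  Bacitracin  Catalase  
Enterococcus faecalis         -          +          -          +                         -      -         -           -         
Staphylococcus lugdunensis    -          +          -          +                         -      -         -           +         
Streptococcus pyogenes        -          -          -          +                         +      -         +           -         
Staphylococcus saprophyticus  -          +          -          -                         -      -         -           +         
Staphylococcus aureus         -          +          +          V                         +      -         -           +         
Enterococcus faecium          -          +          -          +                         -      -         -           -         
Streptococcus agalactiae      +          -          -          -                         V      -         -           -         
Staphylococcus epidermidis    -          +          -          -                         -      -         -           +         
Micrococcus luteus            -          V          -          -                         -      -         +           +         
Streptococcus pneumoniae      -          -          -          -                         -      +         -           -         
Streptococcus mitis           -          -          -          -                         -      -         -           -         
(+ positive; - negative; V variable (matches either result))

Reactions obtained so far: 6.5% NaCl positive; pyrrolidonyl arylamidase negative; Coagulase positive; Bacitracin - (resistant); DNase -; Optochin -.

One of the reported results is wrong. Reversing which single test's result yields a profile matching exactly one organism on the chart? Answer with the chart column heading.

DNase

As reported, no row in the chart matches all 6 reactions.
Reversing Coagulase → 2 organisms match (not unique).
Reversing 6.5% NaCl → still no organism matches.
Reversing pyrrolidonyl arylamidase → still no organism matches.
Reversing DNase (to +) → unique match: Staphylococcus aureus.
Reversing Optochin → still no organism matches.
Reversing Bacitracin → still no organism matches.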